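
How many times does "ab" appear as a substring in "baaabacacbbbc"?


Searching for "ab" in "baaabacacbbbc"
Scanning each position:
  Position 0: "ba" => no
  Position 1: "aa" => no
  Position 2: "aa" => no
  Position 3: "ab" => MATCH
  Position 4: "ba" => no
  Position 5: "ac" => no
  Position 6: "ca" => no
  Position 7: "ac" => no
  Position 8: "cb" => no
  Position 9: "bb" => no
  Position 10: "bb" => no
  Position 11: "bc" => no
Total occurrences: 1

1


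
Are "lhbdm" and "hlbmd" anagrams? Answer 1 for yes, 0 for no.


Strings: "lhbdm", "hlbmd"
Sorted first:  bdhlm
Sorted second: bdhlm
Sorted forms match => anagrams

1


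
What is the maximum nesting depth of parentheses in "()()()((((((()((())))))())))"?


Input: "()()()((((((()((())))))())))"
Tracking depth:
  Position 0 '(': depth becomes 1
  Position 1 ')': depth becomes 0
  Position 2 '(': depth becomes 1
  Position 3 ')': depth becomes 0
  Position 4 '(': depth becomes 1
  Position 5 ')': depth becomes 0
  Position 6 '(': depth becomes 1
  Position 7 '(': depth becomes 2
  Position 8 '(': depth becomes 3
  Position 9 '(': depth becomes 4
  Position 10 '(': depth becomes 5
  Position 11 '(': depth becomes 6
  Position 12 '(': depth becomes 7
  Position 13 ')': depth becomes 6
  Position 14 '(': depth becomes 7
  Position 15 '(': depth becomes 8
  Position 16 '(': depth becomes 9
  Position 17 ')': depth becomes 8
  Position 18 ')': depth becomes 7
  Position 19 ')': depth becomes 6
  Position 20 ')': depth becomes 5
  Position 21 ')': depth becomes 4
  Position 22 ')': depth becomes 3
  Position 23 '(': depth becomes 4
  Position 24 ')': depth becomes 3
  Position 25 ')': depth becomes 2
  Position 26 ')': depth becomes 1
  Position 27 ')': depth becomes 0
Maximum depth reached: 9

9


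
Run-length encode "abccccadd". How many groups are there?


Input: abccccadd
Scanning for consecutive runs:
  Group 1: 'a' x 1 (positions 0-0)
  Group 2: 'b' x 1 (positions 1-1)
  Group 3: 'c' x 4 (positions 2-5)
  Group 4: 'a' x 1 (positions 6-6)
  Group 5: 'd' x 2 (positions 7-8)
Total groups: 5

5


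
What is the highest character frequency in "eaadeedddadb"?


Input: eaadeedddadb
Character counts:
  'a': 3
  'b': 1
  'd': 5
  'e': 3
Maximum frequency: 5

5


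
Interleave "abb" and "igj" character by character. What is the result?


Interleaving "abb" and "igj":
  Position 0: 'a' from first, 'i' from second => "ai"
  Position 1: 'b' from first, 'g' from second => "bg"
  Position 2: 'b' from first, 'j' from second => "bj"
Result: aibgbj

aibgbj


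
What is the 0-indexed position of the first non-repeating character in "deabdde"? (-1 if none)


Input: deabdde
Character frequencies:
  'a': 1
  'b': 1
  'd': 3
  'e': 2
Scanning left to right for freq == 1:
  Position 0 ('d'): freq=3, skip
  Position 1 ('e'): freq=2, skip
  Position 2 ('a'): unique! => answer = 2

2


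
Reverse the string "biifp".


Input: biifp
Reading characters right to left:
  Position 4: 'p'
  Position 3: 'f'
  Position 2: 'i'
  Position 1: 'i'
  Position 0: 'b'
Reversed: pfiib

pfiib


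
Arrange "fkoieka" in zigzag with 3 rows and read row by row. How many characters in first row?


Zigzag "fkoieka" into 3 rows:
Placing characters:
  'f' => row 0
  'k' => row 1
  'o' => row 2
  'i' => row 1
  'e' => row 0
  'k' => row 1
  'a' => row 2
Rows:
  Row 0: "fe"
  Row 1: "kik"
  Row 2: "oa"
First row length: 2

2


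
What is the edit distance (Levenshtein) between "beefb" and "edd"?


Computing edit distance: "beefb" -> "edd"
DP table:
           e    d    d
      0    1    2    3
  b   1    1    2    3
  e   2    1    2    3
  e   3    2    2    3
  f   4    3    3    3
  b   5    4    4    4
Edit distance = dp[5][3] = 4

4


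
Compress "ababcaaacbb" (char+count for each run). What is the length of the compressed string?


Input: ababcaaacbb
Runs:
  'a' x 1 => "a1"
  'b' x 1 => "b1"
  'a' x 1 => "a1"
  'b' x 1 => "b1"
  'c' x 1 => "c1"
  'a' x 3 => "a3"
  'c' x 1 => "c1"
  'b' x 2 => "b2"
Compressed: "a1b1a1b1c1a3c1b2"
Compressed length: 16

16


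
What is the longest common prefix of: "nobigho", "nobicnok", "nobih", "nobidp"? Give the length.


Words: nobigho, nobicnok, nobih, nobidp
  Position 0: all 'n' => match
  Position 1: all 'o' => match
  Position 2: all 'b' => match
  Position 3: all 'i' => match
  Position 4: ('g', 'c', 'h', 'd') => mismatch, stop
LCP = "nobi" (length 4)

4


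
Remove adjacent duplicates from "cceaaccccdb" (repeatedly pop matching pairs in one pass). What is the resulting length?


Input: cceaaccccdb
Stack-based adjacent duplicate removal:
  Read 'c': push. Stack: c
  Read 'c': matches stack top 'c' => pop. Stack: (empty)
  Read 'e': push. Stack: e
  Read 'a': push. Stack: ea
  Read 'a': matches stack top 'a' => pop. Stack: e
  Read 'c': push. Stack: ec
  Read 'c': matches stack top 'c' => pop. Stack: e
  Read 'c': push. Stack: ec
  Read 'c': matches stack top 'c' => pop. Stack: e
  Read 'd': push. Stack: ed
  Read 'b': push. Stack: edb
Final stack: "edb" (length 3)

3


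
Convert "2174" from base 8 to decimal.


Input: "2174" in base 8
Positional expansion:
  Digit '2' (value 2) x 8^3 = 1024
  Digit '1' (value 1) x 8^2 = 64
  Digit '7' (value 7) x 8^1 = 56
  Digit '4' (value 4) x 8^0 = 4
Sum = 1148

1148


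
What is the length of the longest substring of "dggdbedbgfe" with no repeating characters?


Input: "dggdbedbgfe"
Sliding window (track last position of each char):
  Position 0 ('d'): window [0,0] length 1 -- new best
  Position 1 ('g'): window [0,1] length 2 -- new best
  Position 2 ('g'): repeat (last at 1), move window start to 2
  Position 2 ('g'): window [2,2] length 1
  Position 3 ('d'): window [2,3] length 2
  Position 4 ('b'): window [2,4] length 3 -- new best
  Position 5 ('e'): window [2,5] length 4 -- new best
  Position 6 ('d'): repeat (last at 3), move window start to 4
  Position 6 ('d'): window [4,6] length 3
  Position 7 ('b'): repeat (last at 4), move window start to 5
  Position 7 ('b'): window [5,7] length 3
  Position 8 ('g'): window [5,8] length 4
  Position 9 ('f'): window [5,9] length 5 -- new best
  Position 10 ('e'): repeat (last at 5), move window start to 6
  Position 10 ('e'): window [6,10] length 5
Longest substring with no repeats: "edbgf" with length 5

5


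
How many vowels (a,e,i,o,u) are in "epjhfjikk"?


Input: epjhfjikk
Checking each character:
  'e' at position 0: vowel (running total: 1)
  'p' at position 1: consonant
  'j' at position 2: consonant
  'h' at position 3: consonant
  'f' at position 4: consonant
  'j' at position 5: consonant
  'i' at position 6: vowel (running total: 2)
  'k' at position 7: consonant
  'k' at position 8: consonant
Total vowels: 2

2


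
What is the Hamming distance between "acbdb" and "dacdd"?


Comparing "acbdb" and "dacdd" position by position:
  Position 0: 'a' vs 'd' => differ
  Position 1: 'c' vs 'a' => differ
  Position 2: 'b' vs 'c' => differ
  Position 3: 'd' vs 'd' => same
  Position 4: 'b' vs 'd' => differ
Total differences (Hamming distance): 4

4


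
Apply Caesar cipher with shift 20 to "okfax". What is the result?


Caesar cipher: shift "okfax" by 20
  'o' (pos 14) + 20 = pos 8 = 'i'
  'k' (pos 10) + 20 = pos 4 = 'e'
  'f' (pos 5) + 20 = pos 25 = 'z'
  'a' (pos 0) + 20 = pos 20 = 'u'
  'x' (pos 23) + 20 = pos 17 = 'r'
Result: iezur

iezur


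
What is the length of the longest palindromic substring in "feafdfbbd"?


Input: "feafdfbbd"
Checking substrings for palindromes:
  [3:6] "fdf" (len 3) => palindrome
  [6:8] "bb" (len 2) => palindrome
Longest palindromic substring: "fdf" with length 3

3


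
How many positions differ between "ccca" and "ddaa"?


Comparing "ccca" and "ddaa" position by position:
  Position 0: 'c' vs 'd' => DIFFER
  Position 1: 'c' vs 'd' => DIFFER
  Position 2: 'c' vs 'a' => DIFFER
  Position 3: 'a' vs 'a' => same
Positions that differ: 3

3


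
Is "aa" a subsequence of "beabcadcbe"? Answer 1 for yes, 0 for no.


Check if "aa" is a subsequence of "beabcadcbe"
Greedy scan:
  Position 0 ('b'): no match needed
  Position 1 ('e'): no match needed
  Position 2 ('a'): matches sub[0] = 'a'
  Position 3 ('b'): no match needed
  Position 4 ('c'): no match needed
  Position 5 ('a'): matches sub[1] = 'a'
  Position 6 ('d'): no match needed
  Position 7 ('c'): no match needed
  Position 8 ('b'): no match needed
  Position 9 ('e'): no match needed
All 2 characters matched => is a subsequence

1


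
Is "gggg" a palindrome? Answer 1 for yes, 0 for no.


Input: gggg
Reversed: gggg
  Compare pos 0 ('g') with pos 3 ('g'): match
  Compare pos 1 ('g') with pos 2 ('g'): match
Result: palindrome

1


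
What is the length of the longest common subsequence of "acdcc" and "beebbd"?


LCS of "acdcc" and "beebbd"
DP table:
           b    e    e    b    b    d
      0    0    0    0    0    0    0
  a   0    0    0    0    0    0    0
  c   0    0    0    0    0    0    0
  d   0    0    0    0    0    0    1
  c   0    0    0    0    0    0    1
  c   0    0    0    0    0    0    1
LCS length = dp[5][6] = 1

1


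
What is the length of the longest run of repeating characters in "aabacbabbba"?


Input: "aabacbabbba"
Scanning for longest run:
  Position 1 ('a'): continues run of 'a', length=2
  Position 2 ('b'): new char, reset run to 1
  Position 3 ('a'): new char, reset run to 1
  Position 4 ('c'): new char, reset run to 1
  Position 5 ('b'): new char, reset run to 1
  Position 6 ('a'): new char, reset run to 1
  Position 7 ('b'): new char, reset run to 1
  Position 8 ('b'): continues run of 'b', length=2
  Position 9 ('b'): continues run of 'b', length=3
  Position 10 ('a'): new char, reset run to 1
Longest run: 'b' with length 3

3


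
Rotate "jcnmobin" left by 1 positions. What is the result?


Input: "jcnmobin", rotate left by 1
First 1 characters: "j"
Remaining characters: "cnmobin"
Concatenate remaining + first: "cnmobin" + "j" = "cnmobinj"

cnmobinj


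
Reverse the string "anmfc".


Input: anmfc
Reading characters right to left:
  Position 4: 'c'
  Position 3: 'f'
  Position 2: 'm'
  Position 1: 'n'
  Position 0: 'a'
Reversed: cfmna

cfmna


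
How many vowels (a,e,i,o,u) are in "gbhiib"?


Input: gbhiib
Checking each character:
  'g' at position 0: consonant
  'b' at position 1: consonant
  'h' at position 2: consonant
  'i' at position 3: vowel (running total: 1)
  'i' at position 4: vowel (running total: 2)
  'b' at position 5: consonant
Total vowels: 2

2


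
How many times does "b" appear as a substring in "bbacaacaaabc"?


Searching for "b" in "bbacaacaaabc"
Scanning each position:
  Position 0: "b" => MATCH
  Position 1: "b" => MATCH
  Position 2: "a" => no
  Position 3: "c" => no
  Position 4: "a" => no
  Position 5: "a" => no
  Position 6: "c" => no
  Position 7: "a" => no
  Position 8: "a" => no
  Position 9: "a" => no
  Position 10: "b" => MATCH
  Position 11: "c" => no
Total occurrences: 3

3


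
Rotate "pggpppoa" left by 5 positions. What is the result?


Input: "pggpppoa", rotate left by 5
First 5 characters: "pggpp"
Remaining characters: "poa"
Concatenate remaining + first: "poa" + "pggpp" = "poapggpp"

poapggpp


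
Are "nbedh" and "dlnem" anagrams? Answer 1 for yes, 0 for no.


Strings: "nbedh", "dlnem"
Sorted first:  bdehn
Sorted second: delmn
Differ at position 0: 'b' vs 'd' => not anagrams

0


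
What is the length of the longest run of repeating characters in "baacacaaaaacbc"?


Input: "baacacaaaaacbc"
Scanning for longest run:
  Position 1 ('a'): new char, reset run to 1
  Position 2 ('a'): continues run of 'a', length=2
  Position 3 ('c'): new char, reset run to 1
  Position 4 ('a'): new char, reset run to 1
  Position 5 ('c'): new char, reset run to 1
  Position 6 ('a'): new char, reset run to 1
  Position 7 ('a'): continues run of 'a', length=2
  Position 8 ('a'): continues run of 'a', length=3
  Position 9 ('a'): continues run of 'a', length=4
  Position 10 ('a'): continues run of 'a', length=5
  Position 11 ('c'): new char, reset run to 1
  Position 12 ('b'): new char, reset run to 1
  Position 13 ('c'): new char, reset run to 1
Longest run: 'a' with length 5

5


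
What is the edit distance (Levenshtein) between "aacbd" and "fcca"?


Computing edit distance: "aacbd" -> "fcca"
DP table:
           f    c    c    a
      0    1    2    3    4
  a   1    1    2    3    3
  a   2    2    2    3    3
  c   3    3    2    2    3
  b   4    4    3    3    3
  d   5    5    4    4    4
Edit distance = dp[5][4] = 4

4


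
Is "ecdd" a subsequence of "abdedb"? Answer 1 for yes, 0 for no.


Check if "ecdd" is a subsequence of "abdedb"
Greedy scan:
  Position 0 ('a'): no match needed
  Position 1 ('b'): no match needed
  Position 2 ('d'): no match needed
  Position 3 ('e'): matches sub[0] = 'e'
  Position 4 ('d'): no match needed
  Position 5 ('b'): no match needed
Only matched 1/4 characters => not a subsequence

0


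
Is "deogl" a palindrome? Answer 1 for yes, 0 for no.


Input: deogl
Reversed: lgoed
  Compare pos 0 ('d') with pos 4 ('l'): MISMATCH
  Compare pos 1 ('e') with pos 3 ('g'): MISMATCH
Result: not a palindrome

0


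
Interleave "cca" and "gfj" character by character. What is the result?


Interleaving "cca" and "gfj":
  Position 0: 'c' from first, 'g' from second => "cg"
  Position 1: 'c' from first, 'f' from second => "cf"
  Position 2: 'a' from first, 'j' from second => "aj"
Result: cgcfaj

cgcfaj


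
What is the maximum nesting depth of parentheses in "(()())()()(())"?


Input: "(()())()()(())"
Tracking depth:
  Position 0 '(': depth becomes 1
  Position 1 '(': depth becomes 2
  Position 2 ')': depth becomes 1
  Position 3 '(': depth becomes 2
  Position 4 ')': depth becomes 1
  Position 5 ')': depth becomes 0
  Position 6 '(': depth becomes 1
  Position 7 ')': depth becomes 0
  Position 8 '(': depth becomes 1
  Position 9 ')': depth becomes 0
  Position 10 '(': depth becomes 1
  Position 11 '(': depth becomes 2
  Position 12 ')': depth becomes 1
  Position 13 ')': depth becomes 0
Maximum depth reached: 2

2


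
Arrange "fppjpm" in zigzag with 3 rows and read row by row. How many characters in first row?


Zigzag "fppjpm" into 3 rows:
Placing characters:
  'f' => row 0
  'p' => row 1
  'p' => row 2
  'j' => row 1
  'p' => row 0
  'm' => row 1
Rows:
  Row 0: "fp"
  Row 1: "pjm"
  Row 2: "p"
First row length: 2

2


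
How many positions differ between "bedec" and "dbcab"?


Comparing "bedec" and "dbcab" position by position:
  Position 0: 'b' vs 'd' => DIFFER
  Position 1: 'e' vs 'b' => DIFFER
  Position 2: 'd' vs 'c' => DIFFER
  Position 3: 'e' vs 'a' => DIFFER
  Position 4: 'c' vs 'b' => DIFFER
Positions that differ: 5

5


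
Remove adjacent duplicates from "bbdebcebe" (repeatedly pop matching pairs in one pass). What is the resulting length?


Input: bbdebcebe
Stack-based adjacent duplicate removal:
  Read 'b': push. Stack: b
  Read 'b': matches stack top 'b' => pop. Stack: (empty)
  Read 'd': push. Stack: d
  Read 'e': push. Stack: de
  Read 'b': push. Stack: deb
  Read 'c': push. Stack: debc
  Read 'e': push. Stack: debce
  Read 'b': push. Stack: debceb
  Read 'e': push. Stack: debcebe
Final stack: "debcebe" (length 7)

7


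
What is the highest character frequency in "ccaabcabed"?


Input: ccaabcabed
Character counts:
  'a': 3
  'b': 2
  'c': 3
  'd': 1
  'e': 1
Maximum frequency: 3

3


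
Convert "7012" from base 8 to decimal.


Input: "7012" in base 8
Positional expansion:
  Digit '7' (value 7) x 8^3 = 3584
  Digit '0' (value 0) x 8^2 = 0
  Digit '1' (value 1) x 8^1 = 8
  Digit '2' (value 2) x 8^0 = 2
Sum = 3594

3594


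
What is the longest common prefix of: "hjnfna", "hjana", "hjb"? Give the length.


Words: hjnfna, hjana, hjb
  Position 0: all 'h' => match
  Position 1: all 'j' => match
  Position 2: ('n', 'a', 'b') => mismatch, stop
LCP = "hj" (length 2)

2


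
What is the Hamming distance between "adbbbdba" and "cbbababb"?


Comparing "adbbbdba" and "cbbababb" position by position:
  Position 0: 'a' vs 'c' => differ
  Position 1: 'd' vs 'b' => differ
  Position 2: 'b' vs 'b' => same
  Position 3: 'b' vs 'a' => differ
  Position 4: 'b' vs 'b' => same
  Position 5: 'd' vs 'a' => differ
  Position 6: 'b' vs 'b' => same
  Position 7: 'a' vs 'b' => differ
Total differences (Hamming distance): 5

5


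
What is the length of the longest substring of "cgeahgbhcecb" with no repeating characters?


Input: "cgeahgbhcecb"
Sliding window (track last position of each char):
  Position 0 ('c'): window [0,0] length 1 -- new best
  Position 1 ('g'): window [0,1] length 2 -- new best
  Position 2 ('e'): window [0,2] length 3 -- new best
  Position 3 ('a'): window [0,3] length 4 -- new best
  Position 4 ('h'): window [0,4] length 5 -- new best
  Position 5 ('g'): repeat (last at 1), move window start to 2
  Position 5 ('g'): window [2,5] length 4
  Position 6 ('b'): window [2,6] length 5
  Position 7 ('h'): repeat (last at 4), move window start to 5
  Position 7 ('h'): window [5,7] length 3
  Position 8 ('c'): window [5,8] length 4
  Position 9 ('e'): window [5,9] length 5
  Position 10 ('c'): repeat (last at 8), move window start to 9
  Position 10 ('c'): window [9,10] length 2
  Position 11 ('b'): window [9,11] length 3
Longest substring with no repeats: "cgeah" with length 5

5


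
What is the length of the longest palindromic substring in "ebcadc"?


Input: "ebcadc"
Checking substrings for palindromes:
  No multi-char palindromic substrings found
Longest palindromic substring: "e" with length 1

1


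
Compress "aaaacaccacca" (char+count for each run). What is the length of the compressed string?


Input: aaaacaccacca
Runs:
  'a' x 4 => "a4"
  'c' x 1 => "c1"
  'a' x 1 => "a1"
  'c' x 2 => "c2"
  'a' x 1 => "a1"
  'c' x 2 => "c2"
  'a' x 1 => "a1"
Compressed: "a4c1a1c2a1c2a1"
Compressed length: 14

14


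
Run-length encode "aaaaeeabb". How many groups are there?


Input: aaaaeeabb
Scanning for consecutive runs:
  Group 1: 'a' x 4 (positions 0-3)
  Group 2: 'e' x 2 (positions 4-5)
  Group 3: 'a' x 1 (positions 6-6)
  Group 4: 'b' x 2 (positions 7-8)
Total groups: 4

4


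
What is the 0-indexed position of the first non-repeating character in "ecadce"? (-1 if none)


Input: ecadce
Character frequencies:
  'a': 1
  'c': 2
  'd': 1
  'e': 2
Scanning left to right for freq == 1:
  Position 0 ('e'): freq=2, skip
  Position 1 ('c'): freq=2, skip
  Position 2 ('a'): unique! => answer = 2

2


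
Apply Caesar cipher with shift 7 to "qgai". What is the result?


Caesar cipher: shift "qgai" by 7
  'q' (pos 16) + 7 = pos 23 = 'x'
  'g' (pos 6) + 7 = pos 13 = 'n'
  'a' (pos 0) + 7 = pos 7 = 'h'
  'i' (pos 8) + 7 = pos 15 = 'p'
Result: xnhp

xnhp


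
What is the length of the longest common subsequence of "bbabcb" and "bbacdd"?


LCS of "bbabcb" and "bbacdd"
DP table:
           b    b    a    c    d    d
      0    0    0    0    0    0    0
  b   0    1    1    1    1    1    1
  b   0    1    2    2    2    2    2
  a   0    1    2    3    3    3    3
  b   0    1    2    3    3    3    3
  c   0    1    2    3    4    4    4
  b   0    1    2    3    4    4    4
LCS length = dp[6][6] = 4

4


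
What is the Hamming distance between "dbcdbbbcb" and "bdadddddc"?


Comparing "dbcdbbbcb" and "bdadddddc" position by position:
  Position 0: 'd' vs 'b' => differ
  Position 1: 'b' vs 'd' => differ
  Position 2: 'c' vs 'a' => differ
  Position 3: 'd' vs 'd' => same
  Position 4: 'b' vs 'd' => differ
  Position 5: 'b' vs 'd' => differ
  Position 6: 'b' vs 'd' => differ
  Position 7: 'c' vs 'd' => differ
  Position 8: 'b' vs 'c' => differ
Total differences (Hamming distance): 8

8


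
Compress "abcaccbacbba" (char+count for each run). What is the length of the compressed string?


Input: abcaccbacbba
Runs:
  'a' x 1 => "a1"
  'b' x 1 => "b1"
  'c' x 1 => "c1"
  'a' x 1 => "a1"
  'c' x 2 => "c2"
  'b' x 1 => "b1"
  'a' x 1 => "a1"
  'c' x 1 => "c1"
  'b' x 2 => "b2"
  'a' x 1 => "a1"
Compressed: "a1b1c1a1c2b1a1c1b2a1"
Compressed length: 20

20


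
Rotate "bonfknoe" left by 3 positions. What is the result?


Input: "bonfknoe", rotate left by 3
First 3 characters: "bon"
Remaining characters: "fknoe"
Concatenate remaining + first: "fknoe" + "bon" = "fknoebon"

fknoebon


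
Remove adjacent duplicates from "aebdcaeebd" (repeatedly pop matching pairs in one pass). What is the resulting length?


Input: aebdcaeebd
Stack-based adjacent duplicate removal:
  Read 'a': push. Stack: a
  Read 'e': push. Stack: ae
  Read 'b': push. Stack: aeb
  Read 'd': push. Stack: aebd
  Read 'c': push. Stack: aebdc
  Read 'a': push. Stack: aebdca
  Read 'e': push. Stack: aebdcae
  Read 'e': matches stack top 'e' => pop. Stack: aebdca
  Read 'b': push. Stack: aebdcab
  Read 'd': push. Stack: aebdcabd
Final stack: "aebdcabd" (length 8)

8


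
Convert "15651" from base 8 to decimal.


Input: "15651" in base 8
Positional expansion:
  Digit '1' (value 1) x 8^4 = 4096
  Digit '5' (value 5) x 8^3 = 2560
  Digit '6' (value 6) x 8^2 = 384
  Digit '5' (value 5) x 8^1 = 40
  Digit '1' (value 1) x 8^0 = 1
Sum = 7081

7081


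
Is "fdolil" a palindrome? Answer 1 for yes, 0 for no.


Input: fdolil
Reversed: lilodf
  Compare pos 0 ('f') with pos 5 ('l'): MISMATCH
  Compare pos 1 ('d') with pos 4 ('i'): MISMATCH
  Compare pos 2 ('o') with pos 3 ('l'): MISMATCH
Result: not a palindrome

0


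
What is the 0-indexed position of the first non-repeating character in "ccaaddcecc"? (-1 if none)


Input: ccaaddcecc
Character frequencies:
  'a': 2
  'c': 5
  'd': 2
  'e': 1
Scanning left to right for freq == 1:
  Position 0 ('c'): freq=5, skip
  Position 1 ('c'): freq=5, skip
  Position 2 ('a'): freq=2, skip
  Position 3 ('a'): freq=2, skip
  Position 4 ('d'): freq=2, skip
  Position 5 ('d'): freq=2, skip
  Position 6 ('c'): freq=5, skip
  Position 7 ('e'): unique! => answer = 7

7


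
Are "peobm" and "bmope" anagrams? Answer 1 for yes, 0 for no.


Strings: "peobm", "bmope"
Sorted first:  bemop
Sorted second: bemop
Sorted forms match => anagrams

1


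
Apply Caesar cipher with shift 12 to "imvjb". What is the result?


Caesar cipher: shift "imvjb" by 12
  'i' (pos 8) + 12 = pos 20 = 'u'
  'm' (pos 12) + 12 = pos 24 = 'y'
  'v' (pos 21) + 12 = pos 7 = 'h'
  'j' (pos 9) + 12 = pos 21 = 'v'
  'b' (pos 1) + 12 = pos 13 = 'n'
Result: uyhvn

uyhvn


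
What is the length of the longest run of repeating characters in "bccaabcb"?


Input: "bccaabcb"
Scanning for longest run:
  Position 1 ('c'): new char, reset run to 1
  Position 2 ('c'): continues run of 'c', length=2
  Position 3 ('a'): new char, reset run to 1
  Position 4 ('a'): continues run of 'a', length=2
  Position 5 ('b'): new char, reset run to 1
  Position 6 ('c'): new char, reset run to 1
  Position 7 ('b'): new char, reset run to 1
Longest run: 'c' with length 2

2


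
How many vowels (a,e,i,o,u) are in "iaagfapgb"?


Input: iaagfapgb
Checking each character:
  'i' at position 0: vowel (running total: 1)
  'a' at position 1: vowel (running total: 2)
  'a' at position 2: vowel (running total: 3)
  'g' at position 3: consonant
  'f' at position 4: consonant
  'a' at position 5: vowel (running total: 4)
  'p' at position 6: consonant
  'g' at position 7: consonant
  'b' at position 8: consonant
Total vowels: 4

4


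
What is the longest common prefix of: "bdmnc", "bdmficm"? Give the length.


Words: bdmnc, bdmficm
  Position 0: all 'b' => match
  Position 1: all 'd' => match
  Position 2: all 'm' => match
  Position 3: ('n', 'f') => mismatch, stop
LCP = "bdm" (length 3)

3


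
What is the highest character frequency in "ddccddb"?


Input: ddccddb
Character counts:
  'b': 1
  'c': 2
  'd': 4
Maximum frequency: 4

4


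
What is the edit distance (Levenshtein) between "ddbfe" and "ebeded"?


Computing edit distance: "ddbfe" -> "ebeded"
DP table:
           e    b    e    d    e    d
      0    1    2    3    4    5    6
  d   1    1    2    3    3    4    5
  d   2    2    2    3    3    4    4
  b   3    3    2    3    4    4    5
  f   4    4    3    3    4    5    5
  e   5    4    4    3    4    4    5
Edit distance = dp[5][6] = 5

5


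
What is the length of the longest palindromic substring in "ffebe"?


Input: "ffebe"
Checking substrings for palindromes:
  [2:5] "ebe" (len 3) => palindrome
  [0:2] "ff" (len 2) => palindrome
Longest palindromic substring: "ebe" with length 3

3


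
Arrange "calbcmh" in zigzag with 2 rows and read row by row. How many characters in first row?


Zigzag "calbcmh" into 2 rows:
Placing characters:
  'c' => row 0
  'a' => row 1
  'l' => row 0
  'b' => row 1
  'c' => row 0
  'm' => row 1
  'h' => row 0
Rows:
  Row 0: "clch"
  Row 1: "abm"
First row length: 4

4


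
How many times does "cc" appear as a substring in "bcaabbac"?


Searching for "cc" in "bcaabbac"
Scanning each position:
  Position 0: "bc" => no
  Position 1: "ca" => no
  Position 2: "aa" => no
  Position 3: "ab" => no
  Position 4: "bb" => no
  Position 5: "ba" => no
  Position 6: "ac" => no
Total occurrences: 0

0


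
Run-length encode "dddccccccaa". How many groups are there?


Input: dddccccccaa
Scanning for consecutive runs:
  Group 1: 'd' x 3 (positions 0-2)
  Group 2: 'c' x 6 (positions 3-8)
  Group 3: 'a' x 2 (positions 9-10)
Total groups: 3

3


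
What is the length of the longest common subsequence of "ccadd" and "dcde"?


LCS of "ccadd" and "dcde"
DP table:
           d    c    d    e
      0    0    0    0    0
  c   0    0    1    1    1
  c   0    0    1    1    1
  a   0    0    1    1    1
  d   0    1    1    2    2
  d   0    1    1    2    2
LCS length = dp[5][4] = 2

2


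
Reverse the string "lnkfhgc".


Input: lnkfhgc
Reading characters right to left:
  Position 6: 'c'
  Position 5: 'g'
  Position 4: 'h'
  Position 3: 'f'
  Position 2: 'k'
  Position 1: 'n'
  Position 0: 'l'
Reversed: cghfknl

cghfknl


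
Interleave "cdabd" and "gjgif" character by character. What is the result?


Interleaving "cdabd" and "gjgif":
  Position 0: 'c' from first, 'g' from second => "cg"
  Position 1: 'd' from first, 'j' from second => "dj"
  Position 2: 'a' from first, 'g' from second => "ag"
  Position 3: 'b' from first, 'i' from second => "bi"
  Position 4: 'd' from first, 'f' from second => "df"
Result: cgdjagbidf

cgdjagbidf


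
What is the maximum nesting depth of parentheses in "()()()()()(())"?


Input: "()()()()()(())"
Tracking depth:
  Position 0 '(': depth becomes 1
  Position 1 ')': depth becomes 0
  Position 2 '(': depth becomes 1
  Position 3 ')': depth becomes 0
  Position 4 '(': depth becomes 1
  Position 5 ')': depth becomes 0
  Position 6 '(': depth becomes 1
  Position 7 ')': depth becomes 0
  Position 8 '(': depth becomes 1
  Position 9 ')': depth becomes 0
  Position 10 '(': depth becomes 1
  Position 11 '(': depth becomes 2
  Position 12 ')': depth becomes 1
  Position 13 ')': depth becomes 0
Maximum depth reached: 2

2


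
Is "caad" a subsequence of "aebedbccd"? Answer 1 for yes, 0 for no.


Check if "caad" is a subsequence of "aebedbccd"
Greedy scan:
  Position 0 ('a'): no match needed
  Position 1 ('e'): no match needed
  Position 2 ('b'): no match needed
  Position 3 ('e'): no match needed
  Position 4 ('d'): no match needed
  Position 5 ('b'): no match needed
  Position 6 ('c'): matches sub[0] = 'c'
  Position 7 ('c'): no match needed
  Position 8 ('d'): no match needed
Only matched 1/4 characters => not a subsequence

0


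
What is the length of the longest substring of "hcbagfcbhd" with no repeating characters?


Input: "hcbagfcbhd"
Sliding window (track last position of each char):
  Position 0 ('h'): window [0,0] length 1 -- new best
  Position 1 ('c'): window [0,1] length 2 -- new best
  Position 2 ('b'): window [0,2] length 3 -- new best
  Position 3 ('a'): window [0,3] length 4 -- new best
  Position 4 ('g'): window [0,4] length 5 -- new best
  Position 5 ('f'): window [0,5] length 6 -- new best
  Position 6 ('c'): repeat (last at 1), move window start to 2
  Position 6 ('c'): window [2,6] length 5
  Position 7 ('b'): repeat (last at 2), move window start to 3
  Position 7 ('b'): window [3,7] length 5
  Position 8 ('h'): window [3,8] length 6
  Position 9 ('d'): window [3,9] length 7 -- new best
Longest substring with no repeats: "agfcbhd" with length 7

7


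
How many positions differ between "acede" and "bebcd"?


Comparing "acede" and "bebcd" position by position:
  Position 0: 'a' vs 'b' => DIFFER
  Position 1: 'c' vs 'e' => DIFFER
  Position 2: 'e' vs 'b' => DIFFER
  Position 3: 'd' vs 'c' => DIFFER
  Position 4: 'e' vs 'd' => DIFFER
Positions that differ: 5

5


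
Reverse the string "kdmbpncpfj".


Input: kdmbpncpfj
Reading characters right to left:
  Position 9: 'j'
  Position 8: 'f'
  Position 7: 'p'
  Position 6: 'c'
  Position 5: 'n'
  Position 4: 'p'
  Position 3: 'b'
  Position 2: 'm'
  Position 1: 'd'
  Position 0: 'k'
Reversed: jfpcnpbmdk

jfpcnpbmdk


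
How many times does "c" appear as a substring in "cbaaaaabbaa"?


Searching for "c" in "cbaaaaabbaa"
Scanning each position:
  Position 0: "c" => MATCH
  Position 1: "b" => no
  Position 2: "a" => no
  Position 3: "a" => no
  Position 4: "a" => no
  Position 5: "a" => no
  Position 6: "a" => no
  Position 7: "b" => no
  Position 8: "b" => no
  Position 9: "a" => no
  Position 10: "a" => no
Total occurrences: 1

1


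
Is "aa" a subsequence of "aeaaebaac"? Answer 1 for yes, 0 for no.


Check if "aa" is a subsequence of "aeaaebaac"
Greedy scan:
  Position 0 ('a'): matches sub[0] = 'a'
  Position 1 ('e'): no match needed
  Position 2 ('a'): matches sub[1] = 'a'
  Position 3 ('a'): no match needed
  Position 4 ('e'): no match needed
  Position 5 ('b'): no match needed
  Position 6 ('a'): no match needed
  Position 7 ('a'): no match needed
  Position 8 ('c'): no match needed
All 2 characters matched => is a subsequence

1


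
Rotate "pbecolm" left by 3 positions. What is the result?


Input: "pbecolm", rotate left by 3
First 3 characters: "pbe"
Remaining characters: "colm"
Concatenate remaining + first: "colm" + "pbe" = "colmpbe"

colmpbe


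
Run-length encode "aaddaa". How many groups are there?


Input: aaddaa
Scanning for consecutive runs:
  Group 1: 'a' x 2 (positions 0-1)
  Group 2: 'd' x 2 (positions 2-3)
  Group 3: 'a' x 2 (positions 4-5)
Total groups: 3

3


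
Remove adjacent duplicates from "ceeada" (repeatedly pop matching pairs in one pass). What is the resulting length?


Input: ceeada
Stack-based adjacent duplicate removal:
  Read 'c': push. Stack: c
  Read 'e': push. Stack: ce
  Read 'e': matches stack top 'e' => pop. Stack: c
  Read 'a': push. Stack: ca
  Read 'd': push. Stack: cad
  Read 'a': push. Stack: cada
Final stack: "cada" (length 4)

4


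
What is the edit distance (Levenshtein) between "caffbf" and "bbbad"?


Computing edit distance: "caffbf" -> "bbbad"
DP table:
           b    b    b    a    d
      0    1    2    3    4    5
  c   1    1    2    3    4    5
  a   2    2    2    3    3    4
  f   3    3    3    3    4    4
  f   4    4    4    4    4    5
  b   5    4    4    4    5    5
  f   6    5    5    5    5    6
Edit distance = dp[6][5] = 6

6


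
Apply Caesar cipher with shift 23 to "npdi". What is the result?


Caesar cipher: shift "npdi" by 23
  'n' (pos 13) + 23 = pos 10 = 'k'
  'p' (pos 15) + 23 = pos 12 = 'm'
  'd' (pos 3) + 23 = pos 0 = 'a'
  'i' (pos 8) + 23 = pos 5 = 'f'
Result: kmaf

kmaf


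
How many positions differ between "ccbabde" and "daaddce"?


Comparing "ccbabde" and "daaddce" position by position:
  Position 0: 'c' vs 'd' => DIFFER
  Position 1: 'c' vs 'a' => DIFFER
  Position 2: 'b' vs 'a' => DIFFER
  Position 3: 'a' vs 'd' => DIFFER
  Position 4: 'b' vs 'd' => DIFFER
  Position 5: 'd' vs 'c' => DIFFER
  Position 6: 'e' vs 'e' => same
Positions that differ: 6

6


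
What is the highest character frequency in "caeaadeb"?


Input: caeaadeb
Character counts:
  'a': 3
  'b': 1
  'c': 1
  'd': 1
  'e': 2
Maximum frequency: 3

3


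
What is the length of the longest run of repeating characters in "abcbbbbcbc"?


Input: "abcbbbbcbc"
Scanning for longest run:
  Position 1 ('b'): new char, reset run to 1
  Position 2 ('c'): new char, reset run to 1
  Position 3 ('b'): new char, reset run to 1
  Position 4 ('b'): continues run of 'b', length=2
  Position 5 ('b'): continues run of 'b', length=3
  Position 6 ('b'): continues run of 'b', length=4
  Position 7 ('c'): new char, reset run to 1
  Position 8 ('b'): new char, reset run to 1
  Position 9 ('c'): new char, reset run to 1
Longest run: 'b' with length 4

4


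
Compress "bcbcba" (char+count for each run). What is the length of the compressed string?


Input: bcbcba
Runs:
  'b' x 1 => "b1"
  'c' x 1 => "c1"
  'b' x 1 => "b1"
  'c' x 1 => "c1"
  'b' x 1 => "b1"
  'a' x 1 => "a1"
Compressed: "b1c1b1c1b1a1"
Compressed length: 12

12


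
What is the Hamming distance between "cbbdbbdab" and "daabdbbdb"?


Comparing "cbbdbbdab" and "daabdbbdb" position by position:
  Position 0: 'c' vs 'd' => differ
  Position 1: 'b' vs 'a' => differ
  Position 2: 'b' vs 'a' => differ
  Position 3: 'd' vs 'b' => differ
  Position 4: 'b' vs 'd' => differ
  Position 5: 'b' vs 'b' => same
  Position 6: 'd' vs 'b' => differ
  Position 7: 'a' vs 'd' => differ
  Position 8: 'b' vs 'b' => same
Total differences (Hamming distance): 7

7


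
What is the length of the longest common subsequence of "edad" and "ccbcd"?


LCS of "edad" and "ccbcd"
DP table:
           c    c    b    c    d
      0    0    0    0    0    0
  e   0    0    0    0    0    0
  d   0    0    0    0    0    1
  a   0    0    0    0    0    1
  d   0    0    0    0    0    1
LCS length = dp[4][5] = 1

1


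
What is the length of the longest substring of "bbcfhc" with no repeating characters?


Input: "bbcfhc"
Sliding window (track last position of each char):
  Position 0 ('b'): window [0,0] length 1 -- new best
  Position 1 ('b'): repeat (last at 0), move window start to 1
  Position 1 ('b'): window [1,1] length 1
  Position 2 ('c'): window [1,2] length 2 -- new best
  Position 3 ('f'): window [1,3] length 3 -- new best
  Position 4 ('h'): window [1,4] length 4 -- new best
  Position 5 ('c'): repeat (last at 2), move window start to 3
  Position 5 ('c'): window [3,5] length 3
Longest substring with no repeats: "bcfh" with length 4

4


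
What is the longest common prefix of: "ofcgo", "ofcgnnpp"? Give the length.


Words: ofcgo, ofcgnnpp
  Position 0: all 'o' => match
  Position 1: all 'f' => match
  Position 2: all 'c' => match
  Position 3: all 'g' => match
  Position 4: ('o', 'n') => mismatch, stop
LCP = "ofcg" (length 4)

4


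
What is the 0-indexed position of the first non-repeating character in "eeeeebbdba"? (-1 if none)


Input: eeeeebbdba
Character frequencies:
  'a': 1
  'b': 3
  'd': 1
  'e': 5
Scanning left to right for freq == 1:
  Position 0 ('e'): freq=5, skip
  Position 1 ('e'): freq=5, skip
  Position 2 ('e'): freq=5, skip
  Position 3 ('e'): freq=5, skip
  Position 4 ('e'): freq=5, skip
  Position 5 ('b'): freq=3, skip
  Position 6 ('b'): freq=3, skip
  Position 7 ('d'): unique! => answer = 7

7


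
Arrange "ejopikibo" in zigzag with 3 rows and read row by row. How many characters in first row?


Zigzag "ejopikibo" into 3 rows:
Placing characters:
  'e' => row 0
  'j' => row 1
  'o' => row 2
  'p' => row 1
  'i' => row 0
  'k' => row 1
  'i' => row 2
  'b' => row 1
  'o' => row 0
Rows:
  Row 0: "eio"
  Row 1: "jpkb"
  Row 2: "oi"
First row length: 3

3


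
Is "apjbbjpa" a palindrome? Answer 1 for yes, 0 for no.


Input: apjbbjpa
Reversed: apjbbjpa
  Compare pos 0 ('a') with pos 7 ('a'): match
  Compare pos 1 ('p') with pos 6 ('p'): match
  Compare pos 2 ('j') with pos 5 ('j'): match
  Compare pos 3 ('b') with pos 4 ('b'): match
Result: palindrome

1


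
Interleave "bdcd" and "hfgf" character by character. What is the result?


Interleaving "bdcd" and "hfgf":
  Position 0: 'b' from first, 'h' from second => "bh"
  Position 1: 'd' from first, 'f' from second => "df"
  Position 2: 'c' from first, 'g' from second => "cg"
  Position 3: 'd' from first, 'f' from second => "df"
Result: bhdfcgdf

bhdfcgdf


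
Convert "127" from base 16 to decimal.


Input: "127" in base 16
Positional expansion:
  Digit '1' (value 1) x 16^2 = 256
  Digit '2' (value 2) x 16^1 = 32
  Digit '7' (value 7) x 16^0 = 7
Sum = 295

295


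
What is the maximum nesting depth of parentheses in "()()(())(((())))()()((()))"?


Input: "()()(())(((())))()()((()))"
Tracking depth:
  Position 0 '(': depth becomes 1
  Position 1 ')': depth becomes 0
  Position 2 '(': depth becomes 1
  Position 3 ')': depth becomes 0
  Position 4 '(': depth becomes 1
  Position 5 '(': depth becomes 2
  Position 6 ')': depth becomes 1
  Position 7 ')': depth becomes 0
  Position 8 '(': depth becomes 1
  Position 9 '(': depth becomes 2
  Position 10 '(': depth becomes 3
  Position 11 '(': depth becomes 4
  Position 12 ')': depth becomes 3
  Position 13 ')': depth becomes 2
  Position 14 ')': depth becomes 1
  Position 15 ')': depth becomes 0
  Position 16 '(': depth becomes 1
  Position 17 ')': depth becomes 0
  Position 18 '(': depth becomes 1
  Position 19 ')': depth becomes 0
  Position 20 '(': depth becomes 1
  Position 21 '(': depth becomes 2
  Position 22 '(': depth becomes 3
  Position 23 ')': depth becomes 2
  Position 24 ')': depth becomes 1
  Position 25 ')': depth becomes 0
Maximum depth reached: 4

4


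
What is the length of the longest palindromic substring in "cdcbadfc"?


Input: "cdcbadfc"
Checking substrings for palindromes:
  [0:3] "cdc" (len 3) => palindrome
Longest palindromic substring: "cdc" with length 3

3


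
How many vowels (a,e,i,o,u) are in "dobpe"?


Input: dobpe
Checking each character:
  'd' at position 0: consonant
  'o' at position 1: vowel (running total: 1)
  'b' at position 2: consonant
  'p' at position 3: consonant
  'e' at position 4: vowel (running total: 2)
Total vowels: 2

2


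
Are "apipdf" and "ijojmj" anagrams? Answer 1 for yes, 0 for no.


Strings: "apipdf", "ijojmj"
Sorted first:  adfipp
Sorted second: ijjjmo
Differ at position 0: 'a' vs 'i' => not anagrams

0


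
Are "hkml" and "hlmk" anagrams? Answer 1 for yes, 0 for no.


Strings: "hkml", "hlmk"
Sorted first:  hklm
Sorted second: hklm
Sorted forms match => anagrams

1


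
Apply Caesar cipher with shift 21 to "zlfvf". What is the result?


Caesar cipher: shift "zlfvf" by 21
  'z' (pos 25) + 21 = pos 20 = 'u'
  'l' (pos 11) + 21 = pos 6 = 'g'
  'f' (pos 5) + 21 = pos 0 = 'a'
  'v' (pos 21) + 21 = pos 16 = 'q'
  'f' (pos 5) + 21 = pos 0 = 'a'
Result: ugaqa

ugaqa


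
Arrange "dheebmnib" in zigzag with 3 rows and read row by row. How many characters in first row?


Zigzag "dheebmnib" into 3 rows:
Placing characters:
  'd' => row 0
  'h' => row 1
  'e' => row 2
  'e' => row 1
  'b' => row 0
  'm' => row 1
  'n' => row 2
  'i' => row 1
  'b' => row 0
Rows:
  Row 0: "dbb"
  Row 1: "hemi"
  Row 2: "en"
First row length: 3

3


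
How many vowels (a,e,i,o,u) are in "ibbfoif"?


Input: ibbfoif
Checking each character:
  'i' at position 0: vowel (running total: 1)
  'b' at position 1: consonant
  'b' at position 2: consonant
  'f' at position 3: consonant
  'o' at position 4: vowel (running total: 2)
  'i' at position 5: vowel (running total: 3)
  'f' at position 6: consonant
Total vowels: 3

3


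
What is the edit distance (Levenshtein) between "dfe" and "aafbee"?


Computing edit distance: "dfe" -> "aafbee"
DP table:
           a    a    f    b    e    e
      0    1    2    3    4    5    6
  d   1    1    2    3    4    5    6
  f   2    2    2    2    3    4    5
  e   3    3    3    3    3    3    4
Edit distance = dp[3][6] = 4

4


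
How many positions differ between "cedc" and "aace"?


Comparing "cedc" and "aace" position by position:
  Position 0: 'c' vs 'a' => DIFFER
  Position 1: 'e' vs 'a' => DIFFER
  Position 2: 'd' vs 'c' => DIFFER
  Position 3: 'c' vs 'e' => DIFFER
Positions that differ: 4

4
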